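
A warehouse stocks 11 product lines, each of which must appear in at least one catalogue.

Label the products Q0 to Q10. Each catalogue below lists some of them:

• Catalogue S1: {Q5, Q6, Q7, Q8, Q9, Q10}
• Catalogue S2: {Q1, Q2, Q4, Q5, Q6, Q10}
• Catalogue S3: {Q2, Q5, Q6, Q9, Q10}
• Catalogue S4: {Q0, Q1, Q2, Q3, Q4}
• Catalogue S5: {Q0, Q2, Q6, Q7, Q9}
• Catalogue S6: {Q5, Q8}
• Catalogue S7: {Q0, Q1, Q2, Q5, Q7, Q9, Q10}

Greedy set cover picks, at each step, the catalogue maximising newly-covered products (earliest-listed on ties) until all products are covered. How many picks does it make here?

Greedy: pick S7 (covers 7 new) → pick S1 (covers 2 new) → pick S4 (covers 2 new). Total picks: 3.
(The true minimum cover uses only 2 catalogues, so greedy is not optimal here.)

3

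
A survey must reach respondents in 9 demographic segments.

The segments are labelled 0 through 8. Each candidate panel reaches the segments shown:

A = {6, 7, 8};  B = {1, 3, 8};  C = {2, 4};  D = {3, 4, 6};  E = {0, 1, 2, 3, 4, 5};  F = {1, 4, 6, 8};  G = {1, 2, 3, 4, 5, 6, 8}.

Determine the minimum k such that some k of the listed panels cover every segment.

A and E together: A ∪ E = {0, 1, 2, 3, 4, 5, 6, 7, 8} — every segment is covered.
No single panel has all 9 segments (the largest, G, has 7), so 2 is optimal.

2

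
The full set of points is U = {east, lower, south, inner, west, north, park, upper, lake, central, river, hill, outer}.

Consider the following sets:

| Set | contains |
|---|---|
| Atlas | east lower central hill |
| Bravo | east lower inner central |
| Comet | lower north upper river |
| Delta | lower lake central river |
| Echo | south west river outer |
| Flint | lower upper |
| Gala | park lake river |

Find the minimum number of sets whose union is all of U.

Atlas and Bravo and Comet and Echo and Gala together: Atlas ∪ Bravo ∪ Comet ∪ Echo ∪ Gala = {east, lower, south, inner, west, north, park, upper, lake, central, river, hill, outer} — every point is covered.
No 4 of the 7 sets cover everything (all 35 combinations miss at least one point), so 5 is optimal.

5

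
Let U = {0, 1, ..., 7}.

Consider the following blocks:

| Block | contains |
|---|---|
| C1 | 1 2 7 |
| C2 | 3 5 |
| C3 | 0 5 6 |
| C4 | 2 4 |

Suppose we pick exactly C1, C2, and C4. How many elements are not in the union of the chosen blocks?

Union of C1, C2, C4 = {1, 2, 3, 4, 5, 7}.
Not covered: 0, 6 — 2 elements.

2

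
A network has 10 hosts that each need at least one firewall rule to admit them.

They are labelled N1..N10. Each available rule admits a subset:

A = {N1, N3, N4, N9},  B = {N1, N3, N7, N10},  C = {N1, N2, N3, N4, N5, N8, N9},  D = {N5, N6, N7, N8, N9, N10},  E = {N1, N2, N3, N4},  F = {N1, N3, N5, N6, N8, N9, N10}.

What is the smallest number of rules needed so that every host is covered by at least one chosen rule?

2

Take {D, E}. Their union is {N1, N2, N3, N4, N5, N6, N7, N8, N9, N10}, which is all 10 hosts.
No single rule has all 10 hosts (the largest, C, has 7), so 2 is optimal.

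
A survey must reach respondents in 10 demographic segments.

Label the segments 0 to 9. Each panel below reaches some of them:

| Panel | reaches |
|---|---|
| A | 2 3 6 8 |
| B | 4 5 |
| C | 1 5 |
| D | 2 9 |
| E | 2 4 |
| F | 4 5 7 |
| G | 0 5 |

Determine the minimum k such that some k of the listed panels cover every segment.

5

Take {A, C, D, F, G}. Their union is {0, 1, 2, 3, 4, 5, 6, 7, 8, 9}, which is all 10 segments.
No 4 of the 7 panels cover everything (all 35 combinations miss at least one segment), so 5 is optimal.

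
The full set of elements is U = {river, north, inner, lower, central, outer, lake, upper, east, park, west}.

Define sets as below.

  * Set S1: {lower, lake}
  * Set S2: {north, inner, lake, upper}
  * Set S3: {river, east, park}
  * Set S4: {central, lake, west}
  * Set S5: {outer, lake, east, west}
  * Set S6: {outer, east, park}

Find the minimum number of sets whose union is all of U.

S1 and S2 and S3 and S4 and S5 together: S1 ∪ S2 ∪ S3 ∪ S4 ∪ S5 = {river, north, inner, lower, central, outer, lake, upper, east, park, west} — every element is covered.
No 4 of the 6 sets cover everything (all 15 combinations miss at least one element), so 5 is optimal.

5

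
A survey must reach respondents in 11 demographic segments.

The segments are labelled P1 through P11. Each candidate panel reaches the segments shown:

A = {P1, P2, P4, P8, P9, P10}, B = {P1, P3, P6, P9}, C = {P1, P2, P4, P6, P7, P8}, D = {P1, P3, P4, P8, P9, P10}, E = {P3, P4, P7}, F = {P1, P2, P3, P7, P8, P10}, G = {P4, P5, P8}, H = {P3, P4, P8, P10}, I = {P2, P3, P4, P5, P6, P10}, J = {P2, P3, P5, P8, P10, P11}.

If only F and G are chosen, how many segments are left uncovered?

Union of F, G = {P1, P2, P3, P4, P5, P7, P8, P10}.
Not covered: P6, P9, P11 — 3 segments.

3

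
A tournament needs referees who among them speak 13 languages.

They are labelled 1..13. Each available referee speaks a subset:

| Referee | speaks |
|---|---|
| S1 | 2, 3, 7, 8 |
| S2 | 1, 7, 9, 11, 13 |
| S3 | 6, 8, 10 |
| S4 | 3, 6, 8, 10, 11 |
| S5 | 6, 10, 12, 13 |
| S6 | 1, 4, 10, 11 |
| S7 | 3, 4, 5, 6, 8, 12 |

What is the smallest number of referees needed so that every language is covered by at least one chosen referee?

4

Take {S1, S2, S4, S7}. Their union is {1, 2, 3, 4, 5, 6, 7, 8, 9, 10, 11, 12, 13}, which is all 13 languages.
Only S1 contains 2, so S1 is forced; the remaining 9 languages need at least 3 more referees (each remaining referee adds at most 4) — so at least 4 referees are needed, and 4 is optimal.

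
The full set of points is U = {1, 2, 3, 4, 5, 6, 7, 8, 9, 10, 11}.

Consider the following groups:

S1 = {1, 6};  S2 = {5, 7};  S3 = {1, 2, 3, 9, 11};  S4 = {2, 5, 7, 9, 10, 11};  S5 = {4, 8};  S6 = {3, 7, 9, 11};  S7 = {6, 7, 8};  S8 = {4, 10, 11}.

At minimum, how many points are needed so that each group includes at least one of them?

Take H = {1, 4, 7}. Each listed group contains at least one of these, so H is a hitting set of size 3.
The groups S2, S3, S5 are pairwise disjoint, so any hitting set needs a separate point for each — at least 3. Hence 3 is optimal.

3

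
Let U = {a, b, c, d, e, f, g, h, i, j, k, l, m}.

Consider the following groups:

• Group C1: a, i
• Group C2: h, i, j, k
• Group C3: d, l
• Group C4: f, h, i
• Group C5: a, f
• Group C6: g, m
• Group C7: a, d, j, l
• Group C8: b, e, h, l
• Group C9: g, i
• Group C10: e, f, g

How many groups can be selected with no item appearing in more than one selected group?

4

C2, C3, C5, C6 are pairwise disjoint (C2={h,i,j,k}; C3={d,l}; C5={a,f}; C6={g,m}).
Every remaining group overlaps one of these, and no 5 of the listed groups are pairwise disjoint, so 4 is the maximum.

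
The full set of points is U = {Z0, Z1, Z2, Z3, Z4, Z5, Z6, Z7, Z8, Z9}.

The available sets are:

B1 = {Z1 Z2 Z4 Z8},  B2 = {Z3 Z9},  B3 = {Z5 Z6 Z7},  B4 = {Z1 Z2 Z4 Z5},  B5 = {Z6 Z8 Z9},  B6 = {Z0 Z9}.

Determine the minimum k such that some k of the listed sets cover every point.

4

B1 and B2 and B3 and B6 together: B1 ∪ B2 ∪ B3 ∪ B6 = {Z0, Z1, Z2, Z3, Z4, Z5, Z6, Z7, Z8, Z9} — every point is covered.
No 3 of the 6 sets cover everything (all 20 combinations miss at least one point), so 4 is optimal.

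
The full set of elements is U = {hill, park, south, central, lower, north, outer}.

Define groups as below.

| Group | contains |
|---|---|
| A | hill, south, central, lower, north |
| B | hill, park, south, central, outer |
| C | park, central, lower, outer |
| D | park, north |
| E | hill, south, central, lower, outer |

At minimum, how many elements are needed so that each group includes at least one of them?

2

Take H = {north, outer}. Each listed group contains at least one of these, so H is a hitting set of size 2.
The groups D, E are pairwise disjoint, so any hitting set needs a separate element for each — at least 2. Hence 2 is optimal.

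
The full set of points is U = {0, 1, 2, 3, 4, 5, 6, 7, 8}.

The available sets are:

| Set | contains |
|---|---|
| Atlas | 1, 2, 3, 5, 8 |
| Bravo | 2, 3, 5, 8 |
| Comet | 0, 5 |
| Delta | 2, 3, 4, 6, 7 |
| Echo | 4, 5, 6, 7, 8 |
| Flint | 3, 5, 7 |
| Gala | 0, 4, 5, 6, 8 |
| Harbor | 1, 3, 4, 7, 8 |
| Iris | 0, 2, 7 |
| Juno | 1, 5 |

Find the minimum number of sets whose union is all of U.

3

Atlas and Echo and Iris together: Atlas ∪ Echo ∪ Iris = {0, 1, 2, 3, 4, 5, 6, 7, 8} — every point is covered.
No 2 of the 10 sets cover everything (all 45 combinations miss at least one point), so 3 is optimal.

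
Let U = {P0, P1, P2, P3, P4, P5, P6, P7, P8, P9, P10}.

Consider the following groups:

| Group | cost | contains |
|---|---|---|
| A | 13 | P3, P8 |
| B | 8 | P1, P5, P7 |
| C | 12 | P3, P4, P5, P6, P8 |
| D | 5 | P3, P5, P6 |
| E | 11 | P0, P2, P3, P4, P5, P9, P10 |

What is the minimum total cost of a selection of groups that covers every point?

31

B, C, E together cover every point (B ∪ C ∪ E = {P0, P1, P2, P3, P4, P5, P6, P7, P8, P9, P10}); total cost 8 + 12 + 11 = 31.
The greedy pick E, B, D, C costs 36; no covering selection beats 31.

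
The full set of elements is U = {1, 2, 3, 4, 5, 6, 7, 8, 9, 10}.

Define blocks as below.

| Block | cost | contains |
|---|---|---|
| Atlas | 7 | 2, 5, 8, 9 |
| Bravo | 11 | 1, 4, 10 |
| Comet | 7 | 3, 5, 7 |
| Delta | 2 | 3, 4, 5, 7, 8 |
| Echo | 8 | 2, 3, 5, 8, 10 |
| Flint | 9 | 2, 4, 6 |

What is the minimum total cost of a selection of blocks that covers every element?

29

Atlas, Bravo, Delta, Flint together cover every element (Atlas ∪ Bravo ∪ Delta ∪ Flint = {1, 2, 3, 4, 5, 6, 7, 8, 9, 10}); total cost 7 + 11 + 2 + 9 = 29.
No covering selection has total cost below 29.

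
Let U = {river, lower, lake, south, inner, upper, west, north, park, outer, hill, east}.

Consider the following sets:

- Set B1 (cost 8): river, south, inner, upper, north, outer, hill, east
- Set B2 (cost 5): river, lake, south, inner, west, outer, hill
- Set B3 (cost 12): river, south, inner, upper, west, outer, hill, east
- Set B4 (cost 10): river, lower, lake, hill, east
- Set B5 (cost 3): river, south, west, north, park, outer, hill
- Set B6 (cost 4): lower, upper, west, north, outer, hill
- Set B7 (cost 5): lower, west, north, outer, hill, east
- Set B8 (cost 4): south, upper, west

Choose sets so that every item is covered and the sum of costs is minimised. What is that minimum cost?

17

B2, B5, B6, B7 together cover every item (B2 ∪ B5 ∪ B6 ∪ B7 = {river, lower, lake, south, inner, upper, west, north, park, outer, hill, east}); total cost 5 + 3 + 4 + 5 = 17.
No covering selection has total cost below 17.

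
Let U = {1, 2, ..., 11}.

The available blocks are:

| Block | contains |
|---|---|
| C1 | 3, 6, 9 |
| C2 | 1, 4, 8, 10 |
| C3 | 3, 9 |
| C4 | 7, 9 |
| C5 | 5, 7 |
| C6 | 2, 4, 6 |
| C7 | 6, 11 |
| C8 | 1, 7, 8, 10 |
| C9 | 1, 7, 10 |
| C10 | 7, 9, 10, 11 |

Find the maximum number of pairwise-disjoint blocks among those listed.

4

C2, C3, C5, C7 are pairwise disjoint (C2={1,4,8,10}; C3={3,9}; C5={5,7}; C7={6,11}).
Every remaining block overlaps one of these, and no 5 of the listed blocks are pairwise disjoint, so 4 is the maximum.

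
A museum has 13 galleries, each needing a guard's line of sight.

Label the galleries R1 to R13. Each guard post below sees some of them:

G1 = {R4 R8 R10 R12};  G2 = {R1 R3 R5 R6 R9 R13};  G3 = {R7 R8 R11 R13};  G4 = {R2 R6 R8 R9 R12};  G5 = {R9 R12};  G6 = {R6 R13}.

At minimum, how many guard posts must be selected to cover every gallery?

4

G1 and G2 and G3 and G4 together: G1 ∪ G2 ∪ G3 ∪ G4 = {R1, R2, R3, R4, R5, R6, R7, R8, R9, R10, R11, R12, R13} — every gallery is covered.
No 3 of the 6 guard posts cover everything (all 20 combinations miss at least one gallery), so 4 is optimal.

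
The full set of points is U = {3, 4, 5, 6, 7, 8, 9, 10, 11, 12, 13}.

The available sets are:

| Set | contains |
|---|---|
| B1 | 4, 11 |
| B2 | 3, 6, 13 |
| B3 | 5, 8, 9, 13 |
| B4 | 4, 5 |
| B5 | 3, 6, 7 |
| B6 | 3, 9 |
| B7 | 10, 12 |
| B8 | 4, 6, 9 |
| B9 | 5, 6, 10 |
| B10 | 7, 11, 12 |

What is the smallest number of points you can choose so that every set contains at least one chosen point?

The 4 points {3, 4, 5, 12} hit every set.
The sets B1, B3, B5, B7 are pairwise disjoint, so any hitting set needs a separate point for each — at least 4. Hence 4 is optimal.

4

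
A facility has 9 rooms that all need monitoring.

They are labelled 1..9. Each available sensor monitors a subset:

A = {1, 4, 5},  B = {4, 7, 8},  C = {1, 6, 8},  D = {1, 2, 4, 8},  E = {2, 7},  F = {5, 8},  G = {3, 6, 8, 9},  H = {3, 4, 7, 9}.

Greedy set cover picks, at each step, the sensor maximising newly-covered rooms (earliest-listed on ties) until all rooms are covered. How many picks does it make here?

4

Greedy: pick D (covers 4 new) → pick G (covers 3 new) → pick A (covers 1 new) → pick B (covers 1 new). Total picks: 4.
(The true minimum cover uses only 3 sensors, so greedy is not optimal here.)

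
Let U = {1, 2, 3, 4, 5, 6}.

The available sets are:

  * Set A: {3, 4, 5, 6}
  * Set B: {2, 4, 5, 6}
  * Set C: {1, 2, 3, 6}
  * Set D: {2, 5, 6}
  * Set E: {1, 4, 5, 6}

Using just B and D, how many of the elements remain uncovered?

2

Union of B, D = {2, 4, 5, 6}.
Not covered: 1, 3 — 2 elements.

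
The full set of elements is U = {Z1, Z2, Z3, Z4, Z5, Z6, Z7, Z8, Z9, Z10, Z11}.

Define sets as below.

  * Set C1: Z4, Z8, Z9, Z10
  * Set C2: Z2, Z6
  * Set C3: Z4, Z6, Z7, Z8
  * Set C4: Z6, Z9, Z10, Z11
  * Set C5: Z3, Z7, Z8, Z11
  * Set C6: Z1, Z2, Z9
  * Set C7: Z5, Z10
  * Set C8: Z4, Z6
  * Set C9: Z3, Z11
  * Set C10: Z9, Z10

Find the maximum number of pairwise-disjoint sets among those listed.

C5, C6, C7, C8 are pairwise disjoint (C5={Z3,Z7,Z8,Z11}; C6={Z1,Z2,Z9}; C7={Z5,Z10}; C8={Z4,Z6}).
Every remaining set overlaps one of these, and no 5 of the listed sets are pairwise disjoint, so 4 is the maximum.

4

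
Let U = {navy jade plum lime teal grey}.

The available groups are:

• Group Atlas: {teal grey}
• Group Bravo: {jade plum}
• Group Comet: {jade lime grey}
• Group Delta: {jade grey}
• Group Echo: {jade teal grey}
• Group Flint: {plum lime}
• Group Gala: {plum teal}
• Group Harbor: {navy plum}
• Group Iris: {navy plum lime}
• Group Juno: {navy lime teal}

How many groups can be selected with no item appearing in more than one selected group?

Delta, Harbor are pairwise disjoint (Delta={jade,grey}; Harbor={navy,plum}).
Every remaining group overlaps one of these, and no 3 of the listed groups are pairwise disjoint, so 2 is the maximum.

2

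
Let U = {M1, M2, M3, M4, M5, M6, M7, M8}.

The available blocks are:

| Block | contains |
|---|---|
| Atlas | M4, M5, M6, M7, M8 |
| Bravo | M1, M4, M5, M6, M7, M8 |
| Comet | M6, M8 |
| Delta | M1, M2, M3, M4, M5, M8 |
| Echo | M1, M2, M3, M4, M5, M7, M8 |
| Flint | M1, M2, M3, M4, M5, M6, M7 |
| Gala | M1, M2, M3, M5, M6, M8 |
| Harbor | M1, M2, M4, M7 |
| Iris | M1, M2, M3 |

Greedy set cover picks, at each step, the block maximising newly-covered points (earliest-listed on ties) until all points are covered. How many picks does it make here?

2

Greedy: pick Echo (covers 7 new) → pick Atlas (covers 1 new). Total picks: 2.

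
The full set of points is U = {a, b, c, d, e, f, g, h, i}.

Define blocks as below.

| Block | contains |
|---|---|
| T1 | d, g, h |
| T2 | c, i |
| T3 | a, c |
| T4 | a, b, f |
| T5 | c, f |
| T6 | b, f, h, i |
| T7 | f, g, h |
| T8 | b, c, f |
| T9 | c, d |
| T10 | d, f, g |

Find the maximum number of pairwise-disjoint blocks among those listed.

T1, T2, T4 are pairwise disjoint (T1={d,g,h}; T2={c,i}; T4={a,b,f}).
Every remaining block overlaps one of these, and no 4 of the listed blocks are pairwise disjoint, so 3 is the maximum.

3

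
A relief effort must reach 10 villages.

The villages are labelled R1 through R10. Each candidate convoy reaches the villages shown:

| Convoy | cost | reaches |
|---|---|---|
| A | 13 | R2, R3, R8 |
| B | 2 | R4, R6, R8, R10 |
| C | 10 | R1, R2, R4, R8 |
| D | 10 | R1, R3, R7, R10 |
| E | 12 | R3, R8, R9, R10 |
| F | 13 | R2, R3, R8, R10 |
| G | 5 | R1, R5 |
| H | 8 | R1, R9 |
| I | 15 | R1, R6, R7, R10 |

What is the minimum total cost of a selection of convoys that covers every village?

B, C, D, G, H together cover every village (B ∪ C ∪ D ∪ G ∪ H = {R1, R2, R3, R4, R5, R6, R7, R8, R9, R10}); total cost 2 + 10 + 10 + 5 + 8 = 35.
No covering selection has total cost below 35.

35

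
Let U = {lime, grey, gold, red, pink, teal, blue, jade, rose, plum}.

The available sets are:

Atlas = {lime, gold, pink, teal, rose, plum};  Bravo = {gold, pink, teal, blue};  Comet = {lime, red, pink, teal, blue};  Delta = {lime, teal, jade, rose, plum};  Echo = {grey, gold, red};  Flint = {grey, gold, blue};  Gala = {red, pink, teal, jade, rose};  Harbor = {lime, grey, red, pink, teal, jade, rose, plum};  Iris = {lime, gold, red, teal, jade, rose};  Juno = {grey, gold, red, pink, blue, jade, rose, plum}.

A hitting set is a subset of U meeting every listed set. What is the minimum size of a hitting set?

H = {grey, teal} meets every set (each contains at least one member of H), and |H| = 2.
The sets Delta, Flint are pairwise disjoint, so any hitting set needs a separate item for each — at least 2. Hence 2 is optimal.

2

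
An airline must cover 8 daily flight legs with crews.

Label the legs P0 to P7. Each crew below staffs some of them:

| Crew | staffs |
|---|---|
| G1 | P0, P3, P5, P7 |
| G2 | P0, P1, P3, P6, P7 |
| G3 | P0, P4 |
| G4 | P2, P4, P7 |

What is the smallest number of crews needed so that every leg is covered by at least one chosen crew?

3

G1 and G2 and G4 together: G1 ∪ G2 ∪ G4 = {P0, P1, P2, P3, P4, P5, P6, P7} — every leg is covered.
Only G2 contains P1, so G2 is forced; the remaining 3 legs need at least 2 more crews (each remaining crew adds at most 2) — so at least 3 crews are needed, and 3 is optimal.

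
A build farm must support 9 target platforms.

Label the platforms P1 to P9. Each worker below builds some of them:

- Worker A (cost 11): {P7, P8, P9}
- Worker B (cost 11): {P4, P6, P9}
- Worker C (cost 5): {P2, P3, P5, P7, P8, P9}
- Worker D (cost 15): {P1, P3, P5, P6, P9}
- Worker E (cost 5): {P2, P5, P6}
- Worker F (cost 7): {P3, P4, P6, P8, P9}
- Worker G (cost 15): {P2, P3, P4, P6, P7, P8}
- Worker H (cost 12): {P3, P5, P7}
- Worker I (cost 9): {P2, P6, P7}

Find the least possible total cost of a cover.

27

C, D, F together cover every platform (C ∪ D ∪ F = {P1, P2, P3, P4, P5, P6, P7, P8, P9}); total cost 5 + 15 + 7 = 27.
No covering selection has total cost below 27.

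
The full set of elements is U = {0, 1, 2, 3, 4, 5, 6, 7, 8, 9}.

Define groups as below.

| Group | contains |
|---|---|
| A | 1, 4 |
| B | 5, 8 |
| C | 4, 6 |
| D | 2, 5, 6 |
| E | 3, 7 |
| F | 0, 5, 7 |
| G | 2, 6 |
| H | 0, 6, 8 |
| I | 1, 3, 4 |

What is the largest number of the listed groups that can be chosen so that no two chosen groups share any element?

4

A, B, E, G are pairwise disjoint (A={1,4}; B={5,8}; E={3,7}; G={2,6}).
Every remaining group overlaps one of these, and no 5 of the listed groups are pairwise disjoint, so 4 is the maximum.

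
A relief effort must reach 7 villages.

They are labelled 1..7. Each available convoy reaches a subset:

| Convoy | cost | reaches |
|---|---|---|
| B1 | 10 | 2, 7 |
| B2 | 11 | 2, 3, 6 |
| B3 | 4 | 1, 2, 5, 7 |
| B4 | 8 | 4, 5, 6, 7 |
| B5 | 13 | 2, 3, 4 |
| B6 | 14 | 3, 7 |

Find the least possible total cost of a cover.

B2, B3, B4 together cover every village (B2 ∪ B3 ∪ B4 = {1, 2, 3, 4, 5, 6, 7}); total cost 11 + 4 + 8 = 23.
No covering selection has total cost below 23.

23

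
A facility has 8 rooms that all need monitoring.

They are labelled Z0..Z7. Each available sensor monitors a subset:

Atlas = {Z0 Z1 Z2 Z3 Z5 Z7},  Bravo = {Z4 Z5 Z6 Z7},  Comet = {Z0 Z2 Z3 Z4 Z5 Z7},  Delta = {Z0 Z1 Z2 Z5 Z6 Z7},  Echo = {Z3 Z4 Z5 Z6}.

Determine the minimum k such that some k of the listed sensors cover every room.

2

Take {Atlas, Echo}. Their union is {Z0, Z1, Z2, Z3, Z4, Z5, Z6, Z7}, which is all 8 rooms.
No single sensor has all 8 rooms (the largest, Atlas, has 6), so 2 is optimal.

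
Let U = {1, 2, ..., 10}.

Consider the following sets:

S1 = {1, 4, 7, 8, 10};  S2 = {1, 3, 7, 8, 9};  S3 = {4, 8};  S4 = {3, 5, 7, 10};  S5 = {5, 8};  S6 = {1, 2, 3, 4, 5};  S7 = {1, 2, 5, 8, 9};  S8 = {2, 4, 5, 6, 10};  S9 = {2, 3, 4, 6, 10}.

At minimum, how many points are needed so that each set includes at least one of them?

The 3 points {3, 5, 8} hit every set.
No choice of 2 points meets every set, so 3 is the minimum.

3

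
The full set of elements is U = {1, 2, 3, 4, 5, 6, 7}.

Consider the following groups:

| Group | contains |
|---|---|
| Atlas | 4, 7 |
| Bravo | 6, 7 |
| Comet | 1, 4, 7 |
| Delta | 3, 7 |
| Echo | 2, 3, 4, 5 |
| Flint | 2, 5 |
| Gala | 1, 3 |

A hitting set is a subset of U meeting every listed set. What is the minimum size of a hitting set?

3

Take H = {2, 3, 7}. Each listed group contains at least one of these, so H is a hitting set of size 3.
The groups Atlas, Flint, Gala are pairwise disjoint, so any hitting set needs a separate element for each — at least 3. Hence 3 is optimal.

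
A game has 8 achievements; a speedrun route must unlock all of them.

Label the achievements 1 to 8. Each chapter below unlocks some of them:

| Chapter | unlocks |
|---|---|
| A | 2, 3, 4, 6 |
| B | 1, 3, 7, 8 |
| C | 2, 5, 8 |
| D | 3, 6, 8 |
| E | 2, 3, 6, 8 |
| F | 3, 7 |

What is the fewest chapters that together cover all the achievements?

A and B and C together: A ∪ B ∪ C = {1, 2, 3, 4, 5, 6, 7, 8} — every achievement is covered.
Only B contains 1, so B is forced; the remaining 4 achievements need at least 2 more chapters (each remaining chapter adds at most 3) — so at least 3 chapters are needed, and 3 is optimal.

3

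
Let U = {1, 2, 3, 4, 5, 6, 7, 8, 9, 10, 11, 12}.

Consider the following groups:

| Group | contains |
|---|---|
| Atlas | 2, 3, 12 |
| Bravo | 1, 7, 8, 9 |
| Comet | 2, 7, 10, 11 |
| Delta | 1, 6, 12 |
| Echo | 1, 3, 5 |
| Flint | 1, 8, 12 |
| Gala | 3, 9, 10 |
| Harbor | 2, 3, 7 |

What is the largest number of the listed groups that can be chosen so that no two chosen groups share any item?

2

Atlas, Bravo are pairwise disjoint (Atlas={2,3,12}; Bravo={1,7,8,9}).
Every remaining group overlaps one of these, and no 3 of the listed groups are pairwise disjoint, so 2 is the maximum.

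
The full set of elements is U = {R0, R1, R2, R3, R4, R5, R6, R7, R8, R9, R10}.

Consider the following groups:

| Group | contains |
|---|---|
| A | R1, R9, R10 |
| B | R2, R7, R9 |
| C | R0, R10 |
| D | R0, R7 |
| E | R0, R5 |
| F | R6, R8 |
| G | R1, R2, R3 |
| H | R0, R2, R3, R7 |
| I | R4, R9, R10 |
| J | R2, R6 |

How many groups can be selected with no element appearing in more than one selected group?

D, F, G, I are pairwise disjoint (D={R0,R7}; F={R6,R8}; G={R1,R2,R3}; I={R4,R9,R10}).
Every remaining group overlaps one of these, and no 5 of the listed groups are pairwise disjoint, so 4 is the maximum.

4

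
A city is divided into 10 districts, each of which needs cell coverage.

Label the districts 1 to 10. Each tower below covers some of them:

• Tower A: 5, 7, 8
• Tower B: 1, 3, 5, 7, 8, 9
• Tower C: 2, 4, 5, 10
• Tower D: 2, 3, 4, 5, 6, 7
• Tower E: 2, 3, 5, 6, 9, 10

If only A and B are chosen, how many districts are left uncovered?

4

Union of A, B = {1, 3, 5, 7, 8, 9}.
Not covered: 2, 4, 6, 10 — 4 districts.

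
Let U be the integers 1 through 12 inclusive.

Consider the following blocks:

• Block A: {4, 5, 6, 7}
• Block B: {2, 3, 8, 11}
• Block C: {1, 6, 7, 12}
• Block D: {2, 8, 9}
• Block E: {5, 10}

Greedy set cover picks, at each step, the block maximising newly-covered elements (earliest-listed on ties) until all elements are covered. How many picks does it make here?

Greedy: pick A (covers 4 new) → pick B (covers 4 new) → pick C (covers 2 new) → pick D (covers 1 new) → pick E (covers 1 new). Total picks: 5.

5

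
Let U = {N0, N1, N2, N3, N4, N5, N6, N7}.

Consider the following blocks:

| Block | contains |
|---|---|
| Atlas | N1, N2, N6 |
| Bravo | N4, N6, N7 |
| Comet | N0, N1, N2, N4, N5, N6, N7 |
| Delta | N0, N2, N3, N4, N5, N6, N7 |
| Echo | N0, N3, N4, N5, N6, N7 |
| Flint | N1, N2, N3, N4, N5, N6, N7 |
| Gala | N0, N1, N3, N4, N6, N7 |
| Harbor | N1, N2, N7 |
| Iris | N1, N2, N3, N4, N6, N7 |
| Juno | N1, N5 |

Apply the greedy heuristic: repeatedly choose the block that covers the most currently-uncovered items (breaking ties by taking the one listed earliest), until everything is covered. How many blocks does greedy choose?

2

Greedy: pick Comet (covers 7 new) → pick Delta (covers 1 new). Total picks: 2.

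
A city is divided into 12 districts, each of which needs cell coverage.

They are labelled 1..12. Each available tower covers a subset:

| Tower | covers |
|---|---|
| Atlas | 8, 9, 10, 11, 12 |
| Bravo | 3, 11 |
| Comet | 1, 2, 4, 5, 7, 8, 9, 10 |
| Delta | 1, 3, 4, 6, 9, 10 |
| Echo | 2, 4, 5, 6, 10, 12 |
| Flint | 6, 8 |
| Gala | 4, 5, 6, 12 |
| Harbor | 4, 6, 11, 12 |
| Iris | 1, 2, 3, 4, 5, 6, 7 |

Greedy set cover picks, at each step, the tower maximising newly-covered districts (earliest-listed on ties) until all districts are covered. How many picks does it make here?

3

Greedy: pick Comet (covers 8 new) → pick Harbor (covers 3 new) → pick Bravo (covers 1 new). Total picks: 3.
(The true minimum cover uses only 2 towers, so greedy is not optimal here.)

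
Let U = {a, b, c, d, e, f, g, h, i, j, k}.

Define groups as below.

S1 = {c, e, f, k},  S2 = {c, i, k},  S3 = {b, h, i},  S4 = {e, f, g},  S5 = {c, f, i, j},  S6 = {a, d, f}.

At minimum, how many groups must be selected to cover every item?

5

S2 and S3 and S4 and S5 and S6 together: S2 ∪ S3 ∪ S4 ∪ S5 ∪ S6 = {a, b, c, d, e, f, g, h, i, j, k} — every item is covered.
Only S5 contains j, so S5 is forced; the remaining 7 items need at least 4 more groups (each remaining group adds at most 2) — so at least 5 groups are needed, and 5 is optimal.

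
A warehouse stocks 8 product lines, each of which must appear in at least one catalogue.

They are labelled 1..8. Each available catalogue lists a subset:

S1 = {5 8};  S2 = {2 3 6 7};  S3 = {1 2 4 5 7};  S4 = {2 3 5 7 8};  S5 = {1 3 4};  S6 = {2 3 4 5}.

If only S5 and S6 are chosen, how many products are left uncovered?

Union of S5, S6 = {1, 2, 3, 4, 5}.
Not covered: 6, 7, 8 — 3 products.

3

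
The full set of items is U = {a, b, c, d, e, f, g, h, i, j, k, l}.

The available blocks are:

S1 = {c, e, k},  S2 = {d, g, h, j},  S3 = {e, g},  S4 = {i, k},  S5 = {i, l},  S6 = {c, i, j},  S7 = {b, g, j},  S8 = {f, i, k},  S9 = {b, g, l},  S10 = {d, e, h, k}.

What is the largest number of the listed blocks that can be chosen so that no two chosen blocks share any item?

3

S1, S5, S7 are pairwise disjoint (S1={c,e,k}; S5={i,l}; S7={b,g,j}).
Every remaining block overlaps one of these, and no 4 of the listed blocks are pairwise disjoint, so 3 is the maximum.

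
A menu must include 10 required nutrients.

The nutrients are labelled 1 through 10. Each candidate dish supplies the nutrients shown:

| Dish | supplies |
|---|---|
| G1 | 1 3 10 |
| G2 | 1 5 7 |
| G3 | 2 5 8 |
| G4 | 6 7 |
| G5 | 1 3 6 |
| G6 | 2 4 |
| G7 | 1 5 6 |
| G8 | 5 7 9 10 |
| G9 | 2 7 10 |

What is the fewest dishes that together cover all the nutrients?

Take {G3, G5, G6, G8}. Their union is {1, 2, 3, 4, 5, 6, 7, 8, 9, 10}, which is all 10 nutrients.
Only G3 contains 8, so G3 is forced; the remaining 7 nutrients need at least 3 more dishes (each remaining dish adds at most 3) — so at least 4 dishes are needed, and 4 is optimal.

4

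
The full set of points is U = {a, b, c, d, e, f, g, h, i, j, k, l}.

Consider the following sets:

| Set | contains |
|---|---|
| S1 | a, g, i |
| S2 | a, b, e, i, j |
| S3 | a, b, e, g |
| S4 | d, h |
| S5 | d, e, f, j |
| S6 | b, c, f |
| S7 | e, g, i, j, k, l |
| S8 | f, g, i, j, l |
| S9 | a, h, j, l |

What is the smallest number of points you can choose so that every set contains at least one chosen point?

4

Take T = {b, d, i, l}. Each listed set contains at least one of these, so T is a hitting set of size 4.
No choice of 3 points meets every set, so 4 is the minimum.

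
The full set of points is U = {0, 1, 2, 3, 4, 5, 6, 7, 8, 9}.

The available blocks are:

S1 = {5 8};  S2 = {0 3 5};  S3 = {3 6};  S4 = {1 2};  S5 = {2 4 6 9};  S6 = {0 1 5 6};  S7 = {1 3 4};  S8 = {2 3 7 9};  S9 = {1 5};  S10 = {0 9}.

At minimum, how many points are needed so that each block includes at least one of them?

4

H = {2, 3, 5, 9} meets every block (each contains at least one member of H), and |H| = 4.
The blocks S1, S3, S4, S10 are pairwise disjoint, so any hitting set needs a separate point for each — at least 4. Hence 4 is optimal.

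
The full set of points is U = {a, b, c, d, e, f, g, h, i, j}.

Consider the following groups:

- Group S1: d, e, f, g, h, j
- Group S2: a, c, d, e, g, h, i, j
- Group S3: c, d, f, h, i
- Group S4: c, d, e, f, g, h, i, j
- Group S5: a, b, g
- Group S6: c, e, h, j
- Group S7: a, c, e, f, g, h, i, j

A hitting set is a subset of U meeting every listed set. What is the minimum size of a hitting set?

2

Take T = {g, h}. Each listed group contains at least one of these, so T is a hitting set of size 2.
The groups S3, S5 are pairwise disjoint, so any hitting set needs a separate point for each — at least 2. Hence 2 is optimal.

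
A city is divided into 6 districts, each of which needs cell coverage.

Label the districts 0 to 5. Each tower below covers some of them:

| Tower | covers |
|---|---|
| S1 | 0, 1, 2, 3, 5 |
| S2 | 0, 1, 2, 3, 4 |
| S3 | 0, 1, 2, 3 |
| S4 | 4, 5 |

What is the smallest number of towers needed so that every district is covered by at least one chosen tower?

2

Take {S1, S2}. Their union is {0, 1, 2, 3, 4, 5}, which is all 6 districts.
No single tower has all 6 districts (the largest, S1, has 5), so 2 is optimal.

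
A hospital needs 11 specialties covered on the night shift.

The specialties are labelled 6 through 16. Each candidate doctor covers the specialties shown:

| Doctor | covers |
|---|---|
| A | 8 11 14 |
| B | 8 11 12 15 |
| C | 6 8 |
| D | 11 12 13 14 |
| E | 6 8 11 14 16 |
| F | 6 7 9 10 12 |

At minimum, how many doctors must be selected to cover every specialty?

4

B and D and E and F together: B ∪ D ∪ E ∪ F = {6, 7, 8, 9, 10, 11, 12, 13, 14, 15, 16} — every specialty is covered.
No 3 of the 6 doctors cover everything (all 20 combinations miss at least one specialty), so 4 is optimal.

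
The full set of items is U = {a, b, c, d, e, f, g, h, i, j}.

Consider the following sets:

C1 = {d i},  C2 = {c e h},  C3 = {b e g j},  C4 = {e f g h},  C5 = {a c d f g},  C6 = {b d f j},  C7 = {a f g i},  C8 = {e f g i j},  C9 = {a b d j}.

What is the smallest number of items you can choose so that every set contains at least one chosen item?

Take T = {a, d, e}. Each listed set contains at least one of these, so T is a hitting set of size 3.
No choice of 2 items meets every set, so 3 is the minimum.

3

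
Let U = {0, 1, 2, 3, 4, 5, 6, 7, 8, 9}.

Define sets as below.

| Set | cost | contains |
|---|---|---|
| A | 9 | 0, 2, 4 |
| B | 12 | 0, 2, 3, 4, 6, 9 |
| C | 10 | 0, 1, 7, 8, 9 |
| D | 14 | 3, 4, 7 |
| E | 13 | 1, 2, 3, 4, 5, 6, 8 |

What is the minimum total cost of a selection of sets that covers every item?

23

C, E together cover every item (C ∪ E = {0, 1, 2, 3, 4, 5, 6, 7, 8, 9}); total cost 10 + 13 = 23.
No covering selection has total cost below 23.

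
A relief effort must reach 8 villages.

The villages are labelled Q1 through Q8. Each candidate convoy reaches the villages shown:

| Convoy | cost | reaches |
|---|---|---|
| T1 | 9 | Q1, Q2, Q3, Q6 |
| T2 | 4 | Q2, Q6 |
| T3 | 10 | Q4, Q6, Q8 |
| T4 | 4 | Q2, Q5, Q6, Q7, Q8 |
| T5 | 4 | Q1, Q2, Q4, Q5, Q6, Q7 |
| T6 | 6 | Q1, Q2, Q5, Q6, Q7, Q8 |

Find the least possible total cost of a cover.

T1, T4, T5 together cover every village (T1 ∪ T4 ∪ T5 = {Q1, Q2, Q3, Q4, Q5, Q6, Q7, Q8}); total cost 9 + 4 + 4 = 17.
No covering selection has total cost below 17.

17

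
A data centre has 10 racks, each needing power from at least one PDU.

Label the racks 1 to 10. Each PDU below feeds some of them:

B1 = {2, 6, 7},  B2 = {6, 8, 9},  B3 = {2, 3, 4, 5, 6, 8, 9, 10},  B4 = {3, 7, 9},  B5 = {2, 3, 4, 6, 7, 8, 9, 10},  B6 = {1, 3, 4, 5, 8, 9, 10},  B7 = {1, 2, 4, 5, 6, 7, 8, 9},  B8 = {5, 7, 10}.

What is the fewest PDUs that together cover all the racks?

B6 and B7 together: B6 ∪ B7 = {1, 2, 3, 4, 5, 6, 7, 8, 9, 10} — every rack is covered.
No single PDU has all 10 racks (the largest, B3, has 8), so 2 is optimal.

2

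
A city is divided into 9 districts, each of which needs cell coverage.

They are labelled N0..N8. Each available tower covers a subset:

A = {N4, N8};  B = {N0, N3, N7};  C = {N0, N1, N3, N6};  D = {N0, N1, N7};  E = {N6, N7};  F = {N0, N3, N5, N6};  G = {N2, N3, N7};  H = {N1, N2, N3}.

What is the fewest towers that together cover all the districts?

4

A and D and F and H together: A ∪ D ∪ F ∪ H = {N0, N1, N2, N3, N4, N5, N6, N7, N8} — every district is covered.
Only F contains N5, so F is forced; the remaining 5 districts need at least 3 more towers (each remaining tower adds at most 2) — so at least 4 towers are needed, and 4 is optimal.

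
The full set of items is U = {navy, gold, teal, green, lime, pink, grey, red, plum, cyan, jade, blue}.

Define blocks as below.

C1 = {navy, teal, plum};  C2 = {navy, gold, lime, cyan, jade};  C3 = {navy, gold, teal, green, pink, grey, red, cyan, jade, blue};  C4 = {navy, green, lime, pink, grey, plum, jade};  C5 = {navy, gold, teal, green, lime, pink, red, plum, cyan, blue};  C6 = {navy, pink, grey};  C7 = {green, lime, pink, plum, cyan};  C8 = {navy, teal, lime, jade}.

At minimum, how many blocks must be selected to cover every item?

C4 and C5 cover everything between them: the union {navy, gold, teal, green, lime, pink, grey, red, plum, cyan, jade, blue} is all of U.
No single block has all 12 items (the largest, C3, has 10), so 2 is optimal.

2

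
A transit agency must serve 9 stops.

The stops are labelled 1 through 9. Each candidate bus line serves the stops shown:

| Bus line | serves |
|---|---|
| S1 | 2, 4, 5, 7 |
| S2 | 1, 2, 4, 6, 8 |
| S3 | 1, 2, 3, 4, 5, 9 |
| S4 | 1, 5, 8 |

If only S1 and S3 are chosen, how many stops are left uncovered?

2

Union of S1, S3 = {1, 2, 3, 4, 5, 7, 9}.
Not covered: 6, 8 — 2 stops.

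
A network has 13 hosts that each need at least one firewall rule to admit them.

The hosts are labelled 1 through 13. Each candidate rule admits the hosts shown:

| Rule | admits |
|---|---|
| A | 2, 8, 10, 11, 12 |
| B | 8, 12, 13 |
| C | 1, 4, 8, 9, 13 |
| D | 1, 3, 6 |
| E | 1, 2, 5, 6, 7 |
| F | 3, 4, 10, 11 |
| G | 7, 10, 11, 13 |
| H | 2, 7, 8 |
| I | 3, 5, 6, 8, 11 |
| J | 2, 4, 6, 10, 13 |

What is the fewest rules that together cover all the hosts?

4

A and C and H and I together: A ∪ C ∪ H ∪ I = {1, 2, 3, 4, 5, 6, 7, 8, 9, 10, 11, 12, 13} — every host is covered.
No 3 of the 10 rules cover everything (all 120 combinations miss at least one host), so 4 is optimal.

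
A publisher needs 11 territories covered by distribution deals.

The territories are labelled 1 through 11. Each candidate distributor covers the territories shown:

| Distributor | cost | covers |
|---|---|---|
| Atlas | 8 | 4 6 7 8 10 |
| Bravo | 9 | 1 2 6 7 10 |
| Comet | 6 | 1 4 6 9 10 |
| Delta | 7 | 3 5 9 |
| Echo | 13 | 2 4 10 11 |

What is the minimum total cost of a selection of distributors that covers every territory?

Atlas, Comet, Delta, Echo together cover every territory (Atlas ∪ Comet ∪ Delta ∪ Echo = {1, 2, 3, 4, 5, 6, 7, 8, 9, 10, 11}); total cost 8 + 6 + 7 + 13 = 34.
No covering selection has total cost below 34.

34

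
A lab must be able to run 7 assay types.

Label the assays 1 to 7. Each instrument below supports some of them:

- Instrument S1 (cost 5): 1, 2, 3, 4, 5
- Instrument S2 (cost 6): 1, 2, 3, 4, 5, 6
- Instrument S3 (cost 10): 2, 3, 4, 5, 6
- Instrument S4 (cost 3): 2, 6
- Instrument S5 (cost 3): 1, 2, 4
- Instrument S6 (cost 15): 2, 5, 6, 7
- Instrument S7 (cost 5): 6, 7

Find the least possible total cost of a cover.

10

S1, S7 together cover every assay (S1 ∪ S7 = {1, 2, 3, 4, 5, 6, 7}); total cost 5 + 5 = 10.
No covering selection has total cost below 10.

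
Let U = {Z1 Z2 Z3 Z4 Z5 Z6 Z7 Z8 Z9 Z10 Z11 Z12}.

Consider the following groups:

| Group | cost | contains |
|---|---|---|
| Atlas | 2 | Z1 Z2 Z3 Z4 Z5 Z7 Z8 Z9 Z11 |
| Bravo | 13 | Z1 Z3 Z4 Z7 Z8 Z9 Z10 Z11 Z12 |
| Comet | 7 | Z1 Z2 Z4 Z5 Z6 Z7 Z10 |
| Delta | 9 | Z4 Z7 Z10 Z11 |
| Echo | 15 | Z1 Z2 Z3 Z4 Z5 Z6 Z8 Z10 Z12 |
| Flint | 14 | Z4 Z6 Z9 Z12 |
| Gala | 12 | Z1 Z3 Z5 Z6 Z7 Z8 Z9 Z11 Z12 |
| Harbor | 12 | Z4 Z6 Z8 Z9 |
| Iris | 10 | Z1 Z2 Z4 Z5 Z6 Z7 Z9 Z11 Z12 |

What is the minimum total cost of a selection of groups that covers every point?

17

Atlas, Echo together cover every point (Atlas ∪ Echo = {Z1, Z2, Z3, Z4, Z5, Z6, Z7, Z8, Z9, Z10, Z11, Z12}); total cost 2 + 15 = 17.
The greedy pick Atlas, Comet, Iris costs 19; no covering selection beats 17.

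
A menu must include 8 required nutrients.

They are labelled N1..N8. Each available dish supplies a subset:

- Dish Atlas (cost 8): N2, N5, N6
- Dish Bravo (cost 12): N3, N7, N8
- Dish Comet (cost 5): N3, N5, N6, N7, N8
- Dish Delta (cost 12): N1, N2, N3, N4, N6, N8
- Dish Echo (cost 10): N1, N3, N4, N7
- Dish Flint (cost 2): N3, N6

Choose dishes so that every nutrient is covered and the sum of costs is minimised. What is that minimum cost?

17

Comet, Delta together cover every nutrient (Comet ∪ Delta = {N1, N2, N3, N4, N5, N6, N7, N8}); total cost 5 + 12 = 17.
No covering selection has total cost below 17.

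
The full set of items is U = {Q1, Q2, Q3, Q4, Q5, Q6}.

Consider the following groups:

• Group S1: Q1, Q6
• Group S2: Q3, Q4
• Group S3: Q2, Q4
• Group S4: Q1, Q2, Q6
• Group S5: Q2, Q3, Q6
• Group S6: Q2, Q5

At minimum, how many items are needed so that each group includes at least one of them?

3

H = {Q2, Q3, Q6} meets every group (each contains at least one member of H), and |H| = 3.
The groups S1, S2, S6 are pairwise disjoint, so any hitting set needs a separate item for each — at least 3. Hence 3 is optimal.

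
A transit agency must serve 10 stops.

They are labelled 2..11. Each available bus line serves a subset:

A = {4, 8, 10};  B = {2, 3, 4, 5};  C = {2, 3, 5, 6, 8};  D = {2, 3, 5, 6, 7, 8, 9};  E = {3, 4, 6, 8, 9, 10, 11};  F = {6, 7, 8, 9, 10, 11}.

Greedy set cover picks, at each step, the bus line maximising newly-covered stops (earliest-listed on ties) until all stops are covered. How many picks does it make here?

Greedy: pick D (covers 7 new) → pick E (covers 3 new). Total picks: 2.

2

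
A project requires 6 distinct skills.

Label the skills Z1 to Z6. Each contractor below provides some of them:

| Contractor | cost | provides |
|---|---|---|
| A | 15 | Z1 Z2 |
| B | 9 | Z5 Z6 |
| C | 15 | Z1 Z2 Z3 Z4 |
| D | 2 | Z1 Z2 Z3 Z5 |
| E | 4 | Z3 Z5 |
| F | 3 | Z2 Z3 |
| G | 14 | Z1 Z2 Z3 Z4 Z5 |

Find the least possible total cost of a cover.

23

B, G together cover every skill (B ∪ G = {Z1, Z2, Z3, Z4, Z5, Z6}); total cost 9 + 14 = 23.
The greedy pick D, B, G costs 25; no covering selection beats 23.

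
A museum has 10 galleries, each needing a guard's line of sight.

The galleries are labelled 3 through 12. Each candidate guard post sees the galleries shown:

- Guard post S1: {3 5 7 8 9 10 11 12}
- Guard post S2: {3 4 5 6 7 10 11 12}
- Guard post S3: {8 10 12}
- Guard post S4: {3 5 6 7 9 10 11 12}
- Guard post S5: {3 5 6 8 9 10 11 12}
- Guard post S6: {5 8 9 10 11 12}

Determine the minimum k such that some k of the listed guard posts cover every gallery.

Take {S1, S2}. Their union is {3, 4, 5, 6, 7, 8, 9, 10, 11, 12}, which is all 10 galleries.
No single guard post has all 10 galleries (the largest, S1, has 8), so 2 is optimal.

2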